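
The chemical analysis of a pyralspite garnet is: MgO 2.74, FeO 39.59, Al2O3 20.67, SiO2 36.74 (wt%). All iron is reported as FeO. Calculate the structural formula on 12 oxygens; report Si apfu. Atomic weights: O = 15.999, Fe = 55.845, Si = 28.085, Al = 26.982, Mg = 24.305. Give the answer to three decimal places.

2.74 wt% MgO ÷ 40.304 g/mol = 0.06798 mol, giving 0.06798 Mg and 0.06798 O.
39.59 wt% FeO ÷ 71.844 g/mol = 0.55106 mol, giving 0.55106 Fe and 0.55106 O.
20.67 wt% Al2O3 ÷ 101.961 g/mol = 0.20272 mol, giving 0.40544 Al and 0.60816 O.
36.74 wt% SiO2 ÷ 60.083 g/mol = 0.61149 mol, giving 0.61149 Si and 1.22298 O.
Oxygen sums to 2.45018; scaling by 12/2.45018 = 4.89760 puts the formula on 12 O.
Si: 0.61149 × 4.89760 = 2.995 atoms per formula unit.

2.995 Si apfu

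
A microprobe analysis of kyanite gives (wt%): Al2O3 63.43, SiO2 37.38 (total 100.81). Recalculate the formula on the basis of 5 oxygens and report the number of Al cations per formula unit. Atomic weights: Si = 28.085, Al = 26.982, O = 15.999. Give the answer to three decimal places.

Al2O3 (M=101.961): mol = 0.62210; Al = 1.24420, O = 1.86630.
SiO2 (M=60.083): mol = 0.62214; Si = 0.62214, O = 1.24428.
ΣO = 3.11058; factor = 5/ΣO = 1.60742.
Al apfu = 1.24420 × 1.60742 = 2.000.

2.000 Al apfu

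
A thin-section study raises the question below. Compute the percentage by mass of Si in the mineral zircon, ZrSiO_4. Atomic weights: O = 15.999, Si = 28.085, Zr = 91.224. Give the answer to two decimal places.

15.32 mass %

Formula mass = 1*91.224 + 1*28.085 + 4*15.999 = 183.305 g/mol, of which 28.085 g is Si.
So Si makes up 28.085/183.305 = 0.1532 of the mass, i.e. 15.32%.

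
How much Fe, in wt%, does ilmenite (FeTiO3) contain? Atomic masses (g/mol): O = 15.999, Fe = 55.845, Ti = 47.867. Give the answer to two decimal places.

Formula mass = 1×55.845 + 1×47.867 + 3×15.999 = 151.709 g/mol, of which 55.845 g is Fe.
So Fe makes up 55.845/151.709 = 0.3681 of the mass, i.e. 36.81%.

36.81 wt%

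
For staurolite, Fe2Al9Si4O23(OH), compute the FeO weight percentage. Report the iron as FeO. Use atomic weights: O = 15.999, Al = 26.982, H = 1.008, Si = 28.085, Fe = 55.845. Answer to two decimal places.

16.87 wt%

Formula mass = 851.852 g/mol.
2 Fe → 2.0000 mol FeO per formula unit; M(FeO) = 71.844, so FeO mass = 143.688 g.
143.688/851.852 × 100 = 16.87 wt%.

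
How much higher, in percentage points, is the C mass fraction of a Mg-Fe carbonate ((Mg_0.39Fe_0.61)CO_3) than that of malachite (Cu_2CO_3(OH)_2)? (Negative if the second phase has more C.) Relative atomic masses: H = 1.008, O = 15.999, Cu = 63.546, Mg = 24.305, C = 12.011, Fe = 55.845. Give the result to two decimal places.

6.17 percentage points

C in (Mg_0.39Fe_0.61)CO_3: molar mass 103.552 g/mol; 1×12.011 = 12.011 g → 11.60 wt%.
C in Cu_2CO_3(OH)_2: molar mass 221.114 g/mol; 1×12.011 = 12.011 g → 5.43 wt%.
Difference = 11.60 − 5.43 = 6.17 percentage points.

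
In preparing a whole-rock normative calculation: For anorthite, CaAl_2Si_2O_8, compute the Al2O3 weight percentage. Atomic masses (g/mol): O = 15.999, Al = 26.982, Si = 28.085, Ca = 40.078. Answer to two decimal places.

Molar mass of CaAl_2Si_2O_8 = 1×40.078 + 2×26.982 + 2×28.085 + 8×15.999 = 278.204 g/mol.
Each formula unit contains 2 Al, equivalent to 2/2 = 1.0000 mol Al2O3.
M(Al2O3) = 2×26.982 + 3×15.999 = 101.961 g/mol.
Mass of Al2O3 per formula unit = 1.0000 × 101.961 = 101.961 g.
Al2O3 wt% = 101.961 / 278.204 × 100 = 36.65%.

36.65 wt%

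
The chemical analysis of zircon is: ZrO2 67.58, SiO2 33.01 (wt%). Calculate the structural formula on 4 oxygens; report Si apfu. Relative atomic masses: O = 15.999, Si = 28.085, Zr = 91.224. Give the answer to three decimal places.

ZrO2: 67.58/123.222 = 0.54844 mol → 0.54844 mol Zr, 1.09688 mol O.
SiO2: 33.01/60.083 = 0.54941 mol → 0.54941 mol Si, 1.09882 mol O.
Total oxygen = 2.19570 mol. Normalization factor = 4/2.19570 = 1.82174.
Si per 4 O = 0.54941 × 1.82174 = 1.001.

1.001 Si apfu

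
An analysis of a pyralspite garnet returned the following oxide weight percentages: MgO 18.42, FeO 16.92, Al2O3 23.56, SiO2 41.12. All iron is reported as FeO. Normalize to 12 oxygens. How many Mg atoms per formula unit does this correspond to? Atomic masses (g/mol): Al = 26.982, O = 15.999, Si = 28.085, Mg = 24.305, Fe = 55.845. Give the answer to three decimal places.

MgO (M=40.304): mol = 0.45703; Mg = 0.45703, O = 0.45703.
FeO (M=71.844): mol = 0.23551; Fe = 0.23551, O = 0.23551.
Al2O3 (M=101.961): mol = 0.23107; Al = 0.46214, O = 0.69321.
SiO2 (M=60.083): mol = 0.68439; Si = 0.68439, O = 1.36878.
ΣO = 2.75453; factor = 12/ΣO = 4.35646.
Mg apfu = 0.45703 × 4.35646 = 1.991.

1.991 Mg apfu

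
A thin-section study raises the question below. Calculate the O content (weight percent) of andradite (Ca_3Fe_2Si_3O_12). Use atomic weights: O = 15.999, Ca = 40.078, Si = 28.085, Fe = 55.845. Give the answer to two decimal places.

Formula mass = 3·40.078 + 2·55.845 + 3·28.085 + 12·15.999 = 508.167 g/mol, of which 191.988 g is O.
So O makes up 191.988/508.167 = 0.3778 of the mass, i.e. 37.78%.

37.78 weight percent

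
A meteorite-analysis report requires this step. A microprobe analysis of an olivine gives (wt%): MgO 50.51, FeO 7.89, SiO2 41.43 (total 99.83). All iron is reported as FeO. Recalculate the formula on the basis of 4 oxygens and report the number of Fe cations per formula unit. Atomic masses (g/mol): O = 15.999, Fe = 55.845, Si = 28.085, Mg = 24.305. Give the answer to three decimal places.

0.160 Fe apfu

MgO (M=40.304): mol = 1.25323; Mg = 1.25323, O = 1.25323.
FeO (M=71.844): mol = 0.10982; Fe = 0.10982, O = 0.10982.
SiO2 (M=60.083): mol = 0.68955; Si = 0.68955, O = 1.37910.
ΣO = 2.74215; factor = 4/ΣO = 1.45871.
Fe apfu = 0.10982 × 1.45871 = 0.160.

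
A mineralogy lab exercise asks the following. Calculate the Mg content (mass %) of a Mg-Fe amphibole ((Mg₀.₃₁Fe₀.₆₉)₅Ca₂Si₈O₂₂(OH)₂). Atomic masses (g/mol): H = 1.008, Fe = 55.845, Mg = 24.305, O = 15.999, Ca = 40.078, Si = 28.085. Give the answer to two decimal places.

M((Mg₀.₃₁Fe₀.₆₉)₅Ca₂Si₈O₂₂(OH)₂) = 921.166 g/mol.
Mg contributes 1.55 × 24.305 = 37.673 g per mole.
37.673/921.166 = 0.0409 → 4.09%.

4.09 mass %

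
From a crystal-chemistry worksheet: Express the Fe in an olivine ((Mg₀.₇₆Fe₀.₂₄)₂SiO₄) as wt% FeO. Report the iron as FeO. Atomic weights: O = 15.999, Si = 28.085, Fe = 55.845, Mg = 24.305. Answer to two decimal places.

22.13 wt%

M((Mg₀.₇₆Fe₀.₂₄)₂SiO₄) = 155.830 g/mol; M(FeO) = 71.844 g/mol.
Moles FeO per formula unit = 0.48 Fe ÷ 1 = 0.4800.
FeO fraction = (0.4800 × 71.844) / 155.830 = 34.485/155.830 = 0.2213.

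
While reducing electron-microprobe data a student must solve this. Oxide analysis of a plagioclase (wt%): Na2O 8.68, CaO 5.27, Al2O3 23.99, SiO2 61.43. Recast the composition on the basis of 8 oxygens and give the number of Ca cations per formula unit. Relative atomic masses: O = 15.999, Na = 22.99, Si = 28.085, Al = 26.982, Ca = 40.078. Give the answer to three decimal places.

0.252 Ca apfu

8.68 wt% Na2O ÷ 61.979 g/mol = 0.14005 mol, giving 0.28010 Na and 0.14005 O.
5.27 wt% CaO ÷ 56.077 g/mol = 0.09398 mol, giving 0.09398 Ca and 0.09398 O.
23.99 wt% Al2O3 ÷ 101.961 g/mol = 0.23529 mol, giving 0.47058 Al and 0.70587 O.
61.43 wt% SiO2 ÷ 60.083 g/mol = 1.02242 mol, giving 1.02242 Si and 2.04484 O.
Oxygen sums to 2.98474; scaling by 8/2.98474 = 2.68030 puts the formula on 8 O.
Ca: 0.09398 × 2.68030 = 0.252 atoms per formula unit.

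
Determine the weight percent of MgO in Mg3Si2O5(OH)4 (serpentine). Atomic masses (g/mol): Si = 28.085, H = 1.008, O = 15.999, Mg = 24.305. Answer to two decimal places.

43.63 wt%

Molar mass of Mg3Si2O5(OH)4 = 3*24.305 + 2*28.085 + 9*15.999 + 4*1.008 = 277.108 g/mol.
Each formula unit contains 3 Mg, equivalent to 3/1 = 3.0000 mol MgO.
M(MgO) = 1×24.305 + 1×15.999 = 40.304 g/mol.
Mass of MgO per formula unit = 3.0000 × 40.304 = 120.912 g.
MgO wt% = 120.912 / 277.108 × 100 = 43.63%.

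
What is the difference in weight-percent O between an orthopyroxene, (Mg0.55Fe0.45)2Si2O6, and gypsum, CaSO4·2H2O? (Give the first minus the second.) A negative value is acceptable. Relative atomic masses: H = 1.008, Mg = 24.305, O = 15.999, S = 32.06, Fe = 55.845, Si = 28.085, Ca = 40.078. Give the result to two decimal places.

First mineral: 95.994 g O in 229.160 g formula = 41.89 wt% O.
Second mineral: 95.994 g O in 172.164 g formula = 55.76 wt% O.
41.89% − 55.76% gives a difference of -13.87 percentage points.

-13.87 percentage points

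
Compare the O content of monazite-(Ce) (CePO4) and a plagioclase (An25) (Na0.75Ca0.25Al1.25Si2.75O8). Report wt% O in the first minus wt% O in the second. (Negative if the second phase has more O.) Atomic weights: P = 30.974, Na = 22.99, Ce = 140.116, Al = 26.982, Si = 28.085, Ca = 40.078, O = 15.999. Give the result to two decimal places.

-20.86 percentage points

O in CePO4: molar mass 235.086 g/mol; 4×15.999 = 63.996 g → 27.22 wt%.
O in Na0.75Ca0.25Al1.25Si2.75O8: molar mass 266.215 g/mol; 8×15.999 = 127.992 g → 48.08 wt%.
Difference = 27.22 − 48.08 = -20.86 percentage points.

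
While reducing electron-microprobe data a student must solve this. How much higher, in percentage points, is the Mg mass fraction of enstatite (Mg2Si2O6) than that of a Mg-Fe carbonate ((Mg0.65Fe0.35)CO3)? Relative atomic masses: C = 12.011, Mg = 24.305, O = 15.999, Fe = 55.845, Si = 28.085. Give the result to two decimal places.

Mg in Mg2Si2O6: molar mass 200.774 g/mol; 2×24.305 = 48.610 g → 24.21 wt%.
Mg in (Mg0.65Fe0.35)CO3: molar mass 95.352 g/mol; 0.65×24.305 = 15.798 g → 16.57 wt%.
Difference = 24.21 − 16.57 = 7.64 percentage points.

7.64 percentage points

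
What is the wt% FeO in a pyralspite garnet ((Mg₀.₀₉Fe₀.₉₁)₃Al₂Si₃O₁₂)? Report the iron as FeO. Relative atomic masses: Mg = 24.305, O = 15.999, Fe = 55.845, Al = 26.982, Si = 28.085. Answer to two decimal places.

40.09 wt%

M((Mg₀.₀₉Fe₀.₉₁)₃Al₂Si₃O₁₂) = 489.226 g/mol; M(FeO) = 71.844 g/mol.
Moles FeO per formula unit = 2.73 Fe ÷ 1 = 2.7300.
FeO fraction = (2.7300 × 71.844) / 489.226 = 196.134/489.226 = 0.4009.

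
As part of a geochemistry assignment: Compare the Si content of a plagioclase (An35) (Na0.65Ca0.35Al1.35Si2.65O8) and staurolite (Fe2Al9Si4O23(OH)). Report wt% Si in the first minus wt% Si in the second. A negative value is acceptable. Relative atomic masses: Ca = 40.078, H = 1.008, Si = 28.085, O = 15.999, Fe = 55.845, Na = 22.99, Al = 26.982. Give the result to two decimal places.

Si in Na0.65Ca0.35Al1.35Si2.65O8: molar mass 267.814 g/mol; 2.65×28.085 = 74.425 g → 27.79 wt%.
Si in Fe2Al9Si4O23(OH): molar mass 851.852 g/mol; 4×28.085 = 112.340 g → 13.19 wt%.
Difference = 27.79 − 13.19 = 14.60 percentage points.

14.60 percentage points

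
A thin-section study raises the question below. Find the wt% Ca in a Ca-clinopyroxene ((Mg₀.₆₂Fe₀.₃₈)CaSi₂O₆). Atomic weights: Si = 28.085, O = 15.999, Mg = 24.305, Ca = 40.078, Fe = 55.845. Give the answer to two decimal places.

17.54 wt%

Molar mass of (Mg₀.₆₂Fe₀.₃₈)CaSi₂O₆: 0.62×24.305 + 0.38×55.845 + 1×40.078 + 2×28.085 + 6×15.999 = 228.532 g/mol.
Mass of Ca per formula unit: 1 × 40.078 = 40.078 g.
Weight fraction Ca = 40.078 / 228.532 = 0.1754.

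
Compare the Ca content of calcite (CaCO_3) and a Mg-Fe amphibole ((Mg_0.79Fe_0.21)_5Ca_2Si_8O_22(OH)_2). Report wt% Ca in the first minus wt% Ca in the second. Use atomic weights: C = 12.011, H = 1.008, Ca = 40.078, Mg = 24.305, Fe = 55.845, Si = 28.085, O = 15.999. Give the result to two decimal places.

30.56 percentage points

Ca in CaCO_3: molar mass 100.086 g/mol; 1×40.078 = 40.078 g → 40.04 wt%.
Ca in (Mg_0.79Fe_0.21)_5Ca_2Si_8O_22(OH)_2: molar mass 845.470 g/mol; 2×40.078 = 80.156 g → 9.48 wt%.
Difference = 40.04 − 9.48 = 30.56 percentage points.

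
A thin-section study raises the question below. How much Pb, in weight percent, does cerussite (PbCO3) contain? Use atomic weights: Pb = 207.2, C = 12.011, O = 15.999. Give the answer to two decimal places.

77.54 weight percent

Molar mass of PbCO3: 1·207.2 + 1·12.011 + 3·15.999 = 267.208 g/mol.
Mass of Pb per formula unit: 1 × 207.2 = 207.200 g.
Weight fraction Pb = 207.200 / 267.208 = 0.7754.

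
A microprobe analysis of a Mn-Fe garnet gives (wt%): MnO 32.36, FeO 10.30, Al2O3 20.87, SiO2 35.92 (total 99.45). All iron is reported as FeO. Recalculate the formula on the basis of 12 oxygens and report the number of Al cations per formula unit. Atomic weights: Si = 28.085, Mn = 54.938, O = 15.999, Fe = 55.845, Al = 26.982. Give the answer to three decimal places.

MnO: 32.36/70.937 = 0.45618 mol → 0.45618 mol Mn, 0.45618 mol O.
FeO: 10.30/71.844 = 0.14337 mol → 0.14337 mol Fe, 0.14337 mol O.
Al2O3: 20.87/101.961 = 0.20469 mol → 0.40938 mol Al, 0.61407 mol O.
SiO2: 35.92/60.083 = 0.59784 mol → 0.59784 mol Si, 1.19568 mol O.
Total oxygen = 2.40930 mol. Normalization factor = 12/2.40930 = 4.98070.
Al per 12 O = 0.40938 × 4.98070 = 2.039.

2.039 Al apfu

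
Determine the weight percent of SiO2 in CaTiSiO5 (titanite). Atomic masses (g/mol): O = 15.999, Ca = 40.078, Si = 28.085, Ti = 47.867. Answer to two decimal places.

30.65 wt%

M(CaTiSiO5) = 196.025 g/mol; M(SiO2) = 60.083 g/mol.
Moles SiO2 per formula unit = 1 Si ÷ 1 = 1.0000.
SiO2 fraction = (1.0000 × 60.083) / 196.025 = 60.083/196.025 = 0.3065.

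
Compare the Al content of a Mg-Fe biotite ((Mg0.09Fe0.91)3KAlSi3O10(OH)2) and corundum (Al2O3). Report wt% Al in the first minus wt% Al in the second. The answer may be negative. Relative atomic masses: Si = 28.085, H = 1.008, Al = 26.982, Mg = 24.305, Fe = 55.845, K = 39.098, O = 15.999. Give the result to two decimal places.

Al in (Mg0.09Fe0.91)3KAlSi3O10(OH)2: molar mass 503.358 g/mol; 1×26.982 = 26.982 g → 5.36 wt%.
Al in Al2O3: molar mass 101.961 g/mol; 2×26.982 = 53.964 g → 52.93 wt%.
Difference = 5.36 − 52.93 = -47.57 percentage points.

-47.57 percentage points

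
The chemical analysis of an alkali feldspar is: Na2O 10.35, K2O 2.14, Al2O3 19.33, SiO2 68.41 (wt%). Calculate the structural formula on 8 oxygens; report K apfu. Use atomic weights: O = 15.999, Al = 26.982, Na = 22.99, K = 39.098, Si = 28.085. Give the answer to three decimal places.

0.120 K apfu

Na2O: 10.35/61.979 = 0.16699 mol → 0.33398 mol Na, 0.16699 mol O.
K2O: 2.14/94.195 = 0.02272 mol → 0.04544 mol K, 0.02272 mol O.
Al2O3: 19.33/101.961 = 0.18958 mol → 0.37916 mol Al, 0.56874 mol O.
SiO2: 68.41/60.083 = 1.13859 mol → 1.13859 mol Si, 2.27718 mol O.
Total oxygen = 3.03563 mol. Normalization factor = 8/3.03563 = 2.63537.
K per 8 O = 0.04544 × 2.63537 = 0.120.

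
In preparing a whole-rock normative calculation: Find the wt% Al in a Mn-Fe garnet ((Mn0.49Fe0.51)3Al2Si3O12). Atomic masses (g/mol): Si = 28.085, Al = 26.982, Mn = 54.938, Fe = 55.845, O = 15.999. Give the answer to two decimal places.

M((Mn0.49Fe0.51)3Al2Si3O12) = 496.409 g/mol.
Al contributes 2 × 26.982 = 53.964 g per mole.
53.964/496.409 = 0.1087 → 10.87%.

10.87 mass %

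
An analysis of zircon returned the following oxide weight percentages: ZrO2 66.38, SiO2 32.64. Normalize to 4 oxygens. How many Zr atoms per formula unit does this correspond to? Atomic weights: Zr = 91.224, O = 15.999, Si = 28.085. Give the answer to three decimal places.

0.996 Zr apfu

66.38 wt% ZrO2 ÷ 123.222 g/mol = 0.53870 mol, giving 0.53870 Zr and 1.07740 O.
32.64 wt% SiO2 ÷ 60.083 g/mol = 0.54325 mol, giving 0.54325 Si and 1.08650 O.
Oxygen sums to 2.16390; scaling by 4/2.16390 = 1.84851 puts the formula on 4 O.
Zr: 0.53870 × 1.84851 = 0.996 atoms per formula unit.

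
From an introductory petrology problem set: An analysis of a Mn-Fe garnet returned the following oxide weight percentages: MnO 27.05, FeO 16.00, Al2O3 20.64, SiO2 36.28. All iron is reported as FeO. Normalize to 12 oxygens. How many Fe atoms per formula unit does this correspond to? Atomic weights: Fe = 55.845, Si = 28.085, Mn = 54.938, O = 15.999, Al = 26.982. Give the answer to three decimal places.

MnO: 27.05/70.937 = 0.38132 mol → 0.38132 mol Mn, 0.38132 mol O.
FeO: 16.00/71.844 = 0.22270 mol → 0.22270 mol Fe, 0.22270 mol O.
Al2O3: 20.64/101.961 = 0.20243 mol → 0.40486 mol Al, 0.60729 mol O.
SiO2: 36.28/60.083 = 0.60383 mol → 0.60383 mol Si, 1.20766 mol O.
Total oxygen = 2.41897 mol. Normalization factor = 12/2.41897 = 4.96079.
Fe per 12 O = 0.22270 × 4.96079 = 1.105.

1.105 Fe apfu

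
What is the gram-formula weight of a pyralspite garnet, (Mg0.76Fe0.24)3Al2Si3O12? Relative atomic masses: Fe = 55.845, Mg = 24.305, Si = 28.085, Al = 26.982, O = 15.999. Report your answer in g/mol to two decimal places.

425.83 g/mol

Mg: 2.28 × 24.305 = 55.4154
Fe: 0.72 × 55.845 = 40.2084
Al: 2 × 26.982 = 53.9640
Si: 3 × 28.085 = 84.2550
O: 12 × 15.999 = 191.9880
Summing the contributions gives the formula mass.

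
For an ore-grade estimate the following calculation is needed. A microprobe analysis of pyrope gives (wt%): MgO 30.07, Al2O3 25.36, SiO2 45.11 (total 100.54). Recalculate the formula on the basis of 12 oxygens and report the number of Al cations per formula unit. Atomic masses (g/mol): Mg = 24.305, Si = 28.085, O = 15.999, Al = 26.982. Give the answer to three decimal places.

MgO (M=40.304): mol = 0.74608; Mg = 0.74608, O = 0.74608.
Al2O3 (M=101.961): mol = 0.24872; Al = 0.49744, O = 0.74616.
SiO2 (M=60.083): mol = 0.75079; Si = 0.75079, O = 1.50158.
ΣO = 2.99382; factor = 12/ΣO = 4.00826.
Al apfu = 0.49744 × 4.00826 = 1.994.

1.994 Al apfu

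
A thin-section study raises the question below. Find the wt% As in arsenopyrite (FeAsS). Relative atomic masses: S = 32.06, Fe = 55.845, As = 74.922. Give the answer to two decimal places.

M(FeAsS) = 162.827 g/mol.
As contributes 1 × 74.922 = 74.922 g per mole.
74.922/162.827 = 0.4601 → 46.01%.

46.01 mass %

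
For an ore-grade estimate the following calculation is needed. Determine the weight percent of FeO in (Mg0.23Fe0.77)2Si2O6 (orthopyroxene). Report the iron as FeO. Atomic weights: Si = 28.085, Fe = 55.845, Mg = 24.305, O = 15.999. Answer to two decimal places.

44.37 wt%

Molar mass of (Mg0.23Fe0.77)2Si2O6 = 0.46×24.305 + 1.54×55.845 + 2×28.085 + 6×15.999 = 249.346 g/mol.
Each formula unit contains 1.54 Fe, equivalent to 1.54/1 = 1.5400 mol FeO.
M(FeO) = 1×55.845 + 1×15.999 = 71.844 g/mol.
Mass of FeO per formula unit = 1.5400 × 71.844 = 110.640 g.
FeO wt% = 110.640 / 249.346 × 100 = 44.37%.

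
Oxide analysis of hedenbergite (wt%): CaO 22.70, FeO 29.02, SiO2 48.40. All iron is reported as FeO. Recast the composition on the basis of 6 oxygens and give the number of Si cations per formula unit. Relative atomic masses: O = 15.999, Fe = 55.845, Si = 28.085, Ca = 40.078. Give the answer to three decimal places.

22.70 wt% CaO ÷ 56.077 g/mol = 0.40480 mol, giving 0.40480 Ca and 0.40480 O.
29.02 wt% FeO ÷ 71.844 g/mol = 0.40393 mol, giving 0.40393 Fe and 0.40393 O.
48.40 wt% SiO2 ÷ 60.083 g/mol = 0.80555 mol, giving 0.80555 Si and 1.61110 O.
Oxygen sums to 2.41983; scaling by 6/2.41983 = 2.47951 puts the formula on 6 O.
Si: 0.80555 × 2.47951 = 1.997 atoms per formula unit.

1.997 Si apfu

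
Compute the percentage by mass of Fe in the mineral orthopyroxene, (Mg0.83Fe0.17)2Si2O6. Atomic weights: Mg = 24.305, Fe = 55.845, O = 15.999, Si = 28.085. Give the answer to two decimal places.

8.98 mass %

Molar mass of (Mg0.83Fe0.17)2Si2O6: 1.66*24.305 + 0.34*55.845 + 2*28.085 + 6*15.999 = 211.498 g/mol.
Mass of Fe per formula unit: 0.34 × 55.845 = 18.987 g.
Weight fraction Fe = 18.987 / 211.498 = 0.0898.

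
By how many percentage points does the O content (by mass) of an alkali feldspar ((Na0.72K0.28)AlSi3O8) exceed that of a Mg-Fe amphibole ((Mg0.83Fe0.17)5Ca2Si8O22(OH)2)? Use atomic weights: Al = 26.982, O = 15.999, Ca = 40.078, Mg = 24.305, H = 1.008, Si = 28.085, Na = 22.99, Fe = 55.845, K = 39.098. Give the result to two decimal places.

2.23 percentage points

M((Na0.72K0.28)AlSi3O8) = 266.729 g/mol, so wt% O = 127.992/266.729 × 100 = 47.99%.
M((Mg0.83Fe0.17)5Ca2Si8O22(OH)2) = 839.162 g/mol, so wt% O = 383.976/839.162 × 100 = 45.76%.
47.99 − 45.76 = 2.23 pp.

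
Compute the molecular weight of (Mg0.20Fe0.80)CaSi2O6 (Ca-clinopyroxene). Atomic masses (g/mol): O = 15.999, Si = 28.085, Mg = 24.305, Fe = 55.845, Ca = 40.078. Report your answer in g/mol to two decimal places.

241.78 g/mol

M = 0.20×24.305 + 0.80×55.845 + 1×40.078 + 2×28.085 + 6×15.999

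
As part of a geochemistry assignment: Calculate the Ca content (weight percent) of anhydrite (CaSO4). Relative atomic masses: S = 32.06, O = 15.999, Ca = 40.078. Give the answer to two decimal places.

29.44 weight percent

M(CaSO4) = 136.134 g/mol.
Ca contributes 1 × 40.078 = 40.078 g per mole.
40.078/136.134 = 0.2944 → 29.44%.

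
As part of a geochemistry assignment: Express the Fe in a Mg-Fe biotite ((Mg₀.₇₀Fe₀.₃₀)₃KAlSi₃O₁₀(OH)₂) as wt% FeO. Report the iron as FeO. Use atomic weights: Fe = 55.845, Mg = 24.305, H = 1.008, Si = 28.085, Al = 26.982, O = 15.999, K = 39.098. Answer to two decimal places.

14.51 wt%

M((Mg₀.₇₀Fe₀.₃₀)₃KAlSi₃O₁₀(OH)₂) = 445.640 g/mol; M(FeO) = 71.844 g/mol.
Moles FeO per formula unit = 0.90 Fe ÷ 1 = 0.9000.
FeO fraction = (0.9000 × 71.844) / 445.640 = 64.660/445.640 = 0.1451.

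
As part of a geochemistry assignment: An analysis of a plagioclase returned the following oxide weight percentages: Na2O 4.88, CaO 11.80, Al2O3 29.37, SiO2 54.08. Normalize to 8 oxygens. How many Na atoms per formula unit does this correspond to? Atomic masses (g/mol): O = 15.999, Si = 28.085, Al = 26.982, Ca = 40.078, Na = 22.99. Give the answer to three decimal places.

4.88 wt% Na2O ÷ 61.979 g/mol = 0.07874 mol, giving 0.15748 Na and 0.07874 O.
11.80 wt% CaO ÷ 56.077 g/mol = 0.21042 mol, giving 0.21042 Ca and 0.21042 O.
29.37 wt% Al2O3 ÷ 101.961 g/mol = 0.28805 mol, giving 0.57610 Al and 0.86415 O.
54.08 wt% SiO2 ÷ 60.083 g/mol = 0.90009 mol, giving 0.90009 Si and 1.80018 O.
Oxygen sums to 2.95349; scaling by 8/2.95349 = 2.70866 puts the formula on 8 O.
Na: 0.15748 × 2.70866 = 0.427 atoms per formula unit.

0.427 Na apfu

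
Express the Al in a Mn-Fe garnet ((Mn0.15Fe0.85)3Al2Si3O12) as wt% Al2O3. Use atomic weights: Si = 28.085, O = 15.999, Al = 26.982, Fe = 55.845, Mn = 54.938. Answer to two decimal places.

M((Mn0.15Fe0.85)3Al2Si3O12) = 497.334 g/mol; M(Al2O3) = 101.961 g/mol.
Moles Al2O3 per formula unit = 2 Al ÷ 2 = 1.0000.
Al2O3 fraction = (1.0000 × 101.961) / 497.334 = 101.961/497.334 = 0.2050.

20.50 wt%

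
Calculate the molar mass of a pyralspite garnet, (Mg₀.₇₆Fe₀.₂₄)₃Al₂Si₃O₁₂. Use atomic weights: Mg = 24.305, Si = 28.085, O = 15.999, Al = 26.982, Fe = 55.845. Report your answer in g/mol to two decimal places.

425.83 g/mol

Mg: 2.28 × 24.305 = 55.4154
Fe: 0.72 × 55.845 = 40.2084
Al: 2 × 26.982 = 53.9640
Si: 3 × 28.085 = 84.2550
O: 12 × 15.999 = 191.9880
Summing the contributions gives the formula mass.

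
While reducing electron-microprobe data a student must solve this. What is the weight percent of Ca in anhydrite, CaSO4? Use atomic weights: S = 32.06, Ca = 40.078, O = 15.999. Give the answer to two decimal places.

Formula mass = 1*40.078 + 1*32.06 + 4*15.999 = 136.134 g/mol, of which 40.078 g is Ca.
So Ca makes up 40.078/136.134 = 0.2944 of the mass, i.e. 29.44%.

29.44 wt%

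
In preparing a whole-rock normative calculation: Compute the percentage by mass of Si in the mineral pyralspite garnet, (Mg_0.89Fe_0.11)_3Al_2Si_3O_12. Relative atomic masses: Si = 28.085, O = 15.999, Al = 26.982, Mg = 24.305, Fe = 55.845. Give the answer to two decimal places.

Formula mass = 2.67*24.305 + 0.33*55.845 + 2*26.982 + 3*28.085 + 12*15.999 = 413.530 g/mol, of which 84.255 g is Si.
So Si makes up 84.255/413.530 = 0.2037 of the mass, i.e. 20.37%.

20.37 wt%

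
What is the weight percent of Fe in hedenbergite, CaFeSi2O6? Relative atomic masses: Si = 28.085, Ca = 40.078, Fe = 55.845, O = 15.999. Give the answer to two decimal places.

M(CaFeSi2O6) = 248.087 g/mol.
Fe contributes 1 × 55.845 = 55.845 g per mole.
55.845/248.087 = 0.2251 → 22.51%.

22.51 mass %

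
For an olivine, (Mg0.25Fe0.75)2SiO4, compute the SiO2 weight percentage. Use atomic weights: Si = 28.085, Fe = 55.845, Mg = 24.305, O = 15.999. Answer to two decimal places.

31.96 wt%

M((Mg0.25Fe0.75)2SiO4) = 188.001 g/mol; M(SiO2) = 60.083 g/mol.
Moles SiO2 per formula unit = 1 Si ÷ 1 = 1.0000.
SiO2 fraction = (1.0000 × 60.083) / 188.001 = 60.083/188.001 = 0.3196.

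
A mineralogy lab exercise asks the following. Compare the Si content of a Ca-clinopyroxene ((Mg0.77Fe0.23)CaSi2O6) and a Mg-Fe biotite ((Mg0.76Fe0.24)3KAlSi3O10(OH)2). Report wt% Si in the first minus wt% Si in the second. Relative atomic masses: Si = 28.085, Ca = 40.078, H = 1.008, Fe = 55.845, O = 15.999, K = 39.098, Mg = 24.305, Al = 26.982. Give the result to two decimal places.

5.95 percentage points

First mineral: 56.170 g Si in 223.801 g formula = 25.10 wt% Si.
Second mineral: 84.255 g Si in 439.963 g formula = 19.15 wt% Si.
25.10% − 19.15% gives a difference of 5.95 percentage points.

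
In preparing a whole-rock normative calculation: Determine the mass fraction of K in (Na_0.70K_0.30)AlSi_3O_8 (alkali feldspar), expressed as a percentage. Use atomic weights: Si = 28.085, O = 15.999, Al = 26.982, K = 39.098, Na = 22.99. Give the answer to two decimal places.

4.39 weight percent

M((Na_0.70K_0.30)AlSi_3O_8) = 267.051 g/mol.
K contributes 0.30 × 39.098 = 11.729 g per mole.
11.729/267.051 = 0.0439 → 4.39%.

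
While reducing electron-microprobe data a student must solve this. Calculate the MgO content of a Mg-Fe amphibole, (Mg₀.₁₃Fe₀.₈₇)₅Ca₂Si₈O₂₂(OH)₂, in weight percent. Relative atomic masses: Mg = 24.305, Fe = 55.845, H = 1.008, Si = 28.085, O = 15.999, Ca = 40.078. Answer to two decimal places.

2.76 wt%

Formula mass = 949.552 g/mol.
0.65 Mg → 0.6500 mol MgO per formula unit; M(MgO) = 40.304, so MgO mass = 26.198 g.
26.198/949.552 × 100 = 2.76 wt%.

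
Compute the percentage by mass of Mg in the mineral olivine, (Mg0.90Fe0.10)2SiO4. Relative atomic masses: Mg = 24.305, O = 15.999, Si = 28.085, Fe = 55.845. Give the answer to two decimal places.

M((Mg0.90Fe0.10)2SiO4) = 146.999 g/mol.
Mg contributes 1.80 × 24.305 = 43.749 g per mole.
43.749/146.999 = 0.2976 → 29.76%.

29.76 mass %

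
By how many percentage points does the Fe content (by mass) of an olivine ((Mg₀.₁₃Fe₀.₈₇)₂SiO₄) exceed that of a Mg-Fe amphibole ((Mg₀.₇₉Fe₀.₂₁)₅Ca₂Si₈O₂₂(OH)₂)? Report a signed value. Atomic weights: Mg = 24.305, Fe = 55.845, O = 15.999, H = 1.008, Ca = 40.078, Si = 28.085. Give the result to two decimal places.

M((Mg₀.₁₃Fe₀.₈₇)₂SiO₄) = 195.571 g/mol, so wt% Fe = 97.170/195.571 × 100 = 49.69%.
M((Mg₀.₇₉Fe₀.₂₁)₅Ca₂Si₈O₂₂(OH)₂) = 845.470 g/mol, so wt% Fe = 58.637/845.470 × 100 = 6.94%.
49.69 − 6.94 = 42.75 pp.

42.75 percentage points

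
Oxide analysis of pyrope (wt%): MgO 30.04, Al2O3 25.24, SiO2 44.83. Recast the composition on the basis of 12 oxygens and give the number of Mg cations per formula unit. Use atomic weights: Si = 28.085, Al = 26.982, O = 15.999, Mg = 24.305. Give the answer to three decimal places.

3.001 Mg apfu

MgO (M=40.304): mol = 0.74534; Mg = 0.74534, O = 0.74534.
Al2O3 (M=101.961): mol = 0.24755; Al = 0.49510, O = 0.74265.
SiO2 (M=60.083): mol = 0.74613; Si = 0.74613, O = 1.49226.
ΣO = 2.98025; factor = 12/ΣO = 4.02651.
Mg apfu = 0.74534 × 4.02651 = 3.001.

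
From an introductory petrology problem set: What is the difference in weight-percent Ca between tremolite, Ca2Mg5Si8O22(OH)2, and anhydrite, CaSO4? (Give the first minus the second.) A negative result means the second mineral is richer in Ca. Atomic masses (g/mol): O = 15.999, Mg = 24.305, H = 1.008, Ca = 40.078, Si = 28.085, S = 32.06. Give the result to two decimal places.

-19.57 percentage points

M(Ca2Mg5Si8O22(OH)2) = 812.353 g/mol, so wt% Ca = 80.156/812.353 × 100 = 9.87%.
M(CaSO4) = 136.134 g/mol, so wt% Ca = 40.078/136.134 × 100 = 29.44%.
9.87 − 29.44 = -19.57 pp.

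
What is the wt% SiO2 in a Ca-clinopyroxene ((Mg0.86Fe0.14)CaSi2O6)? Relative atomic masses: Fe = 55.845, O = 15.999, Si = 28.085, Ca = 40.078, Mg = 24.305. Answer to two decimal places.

54.38 wt%

M((Mg0.86Fe0.14)CaSi2O6) = 220.963 g/mol; M(SiO2) = 60.083 g/mol.
Moles SiO2 per formula unit = 2 Si ÷ 1 = 2.0000.
SiO2 fraction = (2.0000 × 60.083) / 220.963 = 120.166/220.963 = 0.5438.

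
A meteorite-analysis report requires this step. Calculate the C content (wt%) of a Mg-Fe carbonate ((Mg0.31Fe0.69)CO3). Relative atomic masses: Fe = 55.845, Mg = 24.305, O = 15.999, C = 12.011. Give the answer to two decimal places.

11.32 wt%

M((Mg0.31Fe0.69)CO3) = 106.076 g/mol.
C contributes 1 × 12.011 = 12.011 g per mole.
12.011/106.076 = 0.1132 → 11.32%.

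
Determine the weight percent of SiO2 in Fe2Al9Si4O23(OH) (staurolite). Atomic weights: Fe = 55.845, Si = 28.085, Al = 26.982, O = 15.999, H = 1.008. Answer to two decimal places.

28.21 wt%

M(Fe2Al9Si4O23(OH)) = 851.852 g/mol; M(SiO2) = 60.083 g/mol.
Moles SiO2 per formula unit = 4 Si ÷ 1 = 4.0000.
SiO2 fraction = (4.0000 × 60.083) / 851.852 = 240.332/851.852 = 0.2821.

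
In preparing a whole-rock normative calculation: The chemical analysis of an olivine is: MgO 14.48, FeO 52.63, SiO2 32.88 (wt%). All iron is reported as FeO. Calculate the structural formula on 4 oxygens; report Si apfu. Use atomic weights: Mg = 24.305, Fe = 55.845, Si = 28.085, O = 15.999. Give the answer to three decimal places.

1.001 Si apfu

MgO: 14.48/40.304 = 0.35927 mol → 0.35927 mol Mg, 0.35927 mol O.
FeO: 52.63/71.844 = 0.73256 mol → 0.73256 mol Fe, 0.73256 mol O.
SiO2: 32.88/60.083 = 0.54724 mol → 0.54724 mol Si, 1.09448 mol O.
Total oxygen = 2.18631 mol. Normalization factor = 4/2.18631 = 1.82957.
Si per 4 O = 0.54724 × 1.82957 = 1.001.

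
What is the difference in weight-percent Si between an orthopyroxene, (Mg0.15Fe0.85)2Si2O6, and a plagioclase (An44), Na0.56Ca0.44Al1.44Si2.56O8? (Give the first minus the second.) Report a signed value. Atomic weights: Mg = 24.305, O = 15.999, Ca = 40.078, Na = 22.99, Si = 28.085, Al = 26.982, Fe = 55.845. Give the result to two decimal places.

Si in (Mg0.15Fe0.85)2Si2O6: molar mass 254.392 g/mol; 2×28.085 = 56.170 g → 22.08 wt%.
Si in Na0.56Ca0.44Al1.44Si2.56O8: molar mass 269.252 g/mol; 2.56×28.085 = 71.898 g → 26.70 wt%.
Difference = 22.08 − 26.70 = -4.62 percentage points.

-4.62 percentage points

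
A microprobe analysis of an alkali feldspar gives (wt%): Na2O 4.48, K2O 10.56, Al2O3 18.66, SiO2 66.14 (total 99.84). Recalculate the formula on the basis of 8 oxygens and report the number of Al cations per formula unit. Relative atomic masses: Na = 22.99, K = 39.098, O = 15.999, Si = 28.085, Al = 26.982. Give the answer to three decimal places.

0.998 Al apfu

Na2O (M=61.979): mol = 0.07228; Na = 0.14456, O = 0.07228.
K2O (M=94.195): mol = 0.11211; K = 0.22422, O = 0.11211.
Al2O3 (M=101.961): mol = 0.18301; Al = 0.36602, O = 0.54903.
SiO2 (M=60.083): mol = 1.10081; Si = 1.10081, O = 2.20162.
ΣO = 2.93504; factor = 8/ΣO = 2.72569.
Al apfu = 0.36602 × 2.72569 = 0.998.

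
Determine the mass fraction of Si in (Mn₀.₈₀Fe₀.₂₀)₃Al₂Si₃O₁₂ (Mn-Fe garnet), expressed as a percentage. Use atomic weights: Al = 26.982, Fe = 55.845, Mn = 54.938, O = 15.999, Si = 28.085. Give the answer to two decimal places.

17.00 weight percent

Formula mass = 2.40*54.938 + 0.60*55.845 + 2*26.982 + 3*28.085 + 12*15.999 = 495.565 g/mol, of which 84.255 g is Si.
So Si makes up 84.255/495.565 = 0.1700 of the mass, i.e. 17.00%.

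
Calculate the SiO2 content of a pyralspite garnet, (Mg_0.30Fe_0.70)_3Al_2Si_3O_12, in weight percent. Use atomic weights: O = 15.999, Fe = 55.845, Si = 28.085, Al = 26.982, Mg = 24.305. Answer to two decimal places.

38.40 wt%

M((Mg_0.30Fe_0.70)_3Al_2Si_3O_12) = 469.356 g/mol; M(SiO2) = 60.083 g/mol.
Moles SiO2 per formula unit = 3 Si ÷ 1 = 3.0000.
SiO2 fraction = (3.0000 × 60.083) / 469.356 = 180.249/469.356 = 0.3840.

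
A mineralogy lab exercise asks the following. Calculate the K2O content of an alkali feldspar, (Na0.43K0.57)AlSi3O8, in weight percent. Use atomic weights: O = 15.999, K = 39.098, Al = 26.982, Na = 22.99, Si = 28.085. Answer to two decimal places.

9.89 wt%

Formula mass = 271.401 g/mol.
0.57 K → 0.2850 mol K2O per formula unit; M(K2O) = 94.195, so K2O mass = 26.846 g.
26.846/271.401 × 100 = 9.89 wt%.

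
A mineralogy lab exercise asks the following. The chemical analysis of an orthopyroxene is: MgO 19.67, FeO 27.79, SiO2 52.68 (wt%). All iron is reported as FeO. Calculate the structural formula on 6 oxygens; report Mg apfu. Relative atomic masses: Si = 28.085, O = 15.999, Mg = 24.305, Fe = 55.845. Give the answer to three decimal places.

1.114 Mg apfu

19.67 wt% MgO ÷ 40.304 g/mol = 0.48804 mol, giving 0.48804 Mg and 0.48804 O.
27.79 wt% FeO ÷ 71.844 g/mol = 0.38681 mol, giving 0.38681 Fe and 0.38681 O.
52.68 wt% SiO2 ÷ 60.083 g/mol = 0.87679 mol, giving 0.87679 Si and 1.75358 O.
Oxygen sums to 2.62843; scaling by 6/2.62843 = 2.28273 puts the formula on 6 O.
Mg: 0.48804 × 2.28273 = 1.114 atoms per formula unit.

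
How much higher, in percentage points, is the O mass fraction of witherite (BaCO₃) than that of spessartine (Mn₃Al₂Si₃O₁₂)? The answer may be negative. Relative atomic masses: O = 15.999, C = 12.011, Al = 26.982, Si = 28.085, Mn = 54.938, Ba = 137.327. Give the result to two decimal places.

M(BaCO₃) = 197.335 g/mol, so wt% O = 47.997/197.335 × 100 = 24.32%.
M(Mn₃Al₂Si₃O₁₂) = 495.021 g/mol, so wt% O = 191.988/495.021 × 100 = 38.78%.
24.32 − 38.78 = -14.46 pp.

-14.46 percentage points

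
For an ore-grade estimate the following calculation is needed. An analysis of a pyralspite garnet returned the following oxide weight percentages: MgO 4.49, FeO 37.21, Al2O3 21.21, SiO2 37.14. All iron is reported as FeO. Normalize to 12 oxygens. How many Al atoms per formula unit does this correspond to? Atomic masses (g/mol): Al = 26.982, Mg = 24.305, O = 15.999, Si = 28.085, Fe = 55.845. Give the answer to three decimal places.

2.005 Al apfu

MgO (M=40.304): mol = 0.11140; Mg = 0.11140, O = 0.11140.
FeO (M=71.844): mol = 0.51793; Fe = 0.51793, O = 0.51793.
Al2O3 (M=101.961): mol = 0.20802; Al = 0.41604, O = 0.62406.
SiO2 (M=60.083): mol = 0.61814; Si = 0.61814, O = 1.23628.
ΣO = 2.48967; factor = 12/ΣO = 4.81992.
Al apfu = 0.41604 × 4.81992 = 2.005.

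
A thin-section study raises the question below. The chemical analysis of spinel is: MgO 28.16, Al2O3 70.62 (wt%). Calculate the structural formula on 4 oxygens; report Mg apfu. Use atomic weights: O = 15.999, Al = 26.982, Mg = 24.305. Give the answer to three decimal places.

1.007 Mg apfu

MgO: 28.16/40.304 = 0.69869 mol → 0.69869 mol Mg, 0.69869 mol O.
Al2O3: 70.62/101.961 = 0.69262 mol → 1.38524 mol Al, 2.07786 mol O.
Total oxygen = 2.77655 mol. Normalization factor = 4/2.77655 = 1.44064.
Mg per 4 O = 0.69869 × 1.44064 = 1.007.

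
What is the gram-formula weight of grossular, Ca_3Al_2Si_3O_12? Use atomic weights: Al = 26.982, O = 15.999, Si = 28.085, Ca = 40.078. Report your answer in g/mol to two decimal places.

450.44 g/mol

Ca: 3 × 40.078 = 120.2340
Al: 2 × 26.982 = 53.9640
Si: 3 × 28.085 = 84.2550
O: 12 × 15.999 = 191.9880
Summing the contributions gives the formula mass.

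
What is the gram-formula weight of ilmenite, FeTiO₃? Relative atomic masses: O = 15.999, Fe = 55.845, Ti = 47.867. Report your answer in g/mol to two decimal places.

M = 1(55.845) + 1(47.867) + 3(15.999)

151.71 g/mol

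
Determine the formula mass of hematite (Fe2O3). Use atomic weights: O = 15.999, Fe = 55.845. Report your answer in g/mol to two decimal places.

159.69 g/mol

Fe: 2 × 55.845 = 111.6900
O: 3 × 15.999 = 47.9970
Summing the contributions gives the formula mass.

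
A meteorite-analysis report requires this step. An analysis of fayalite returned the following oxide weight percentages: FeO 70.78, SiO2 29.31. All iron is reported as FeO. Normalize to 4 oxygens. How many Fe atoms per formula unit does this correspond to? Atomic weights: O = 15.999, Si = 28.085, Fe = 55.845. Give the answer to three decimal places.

2.010 Fe apfu

FeO (M=71.844): mol = 0.98519; Fe = 0.98519, O = 0.98519.
SiO2 (M=60.083): mol = 0.48783; Si = 0.48783, O = 0.97566.
ΣO = 1.96085; factor = 4/ΣO = 2.03993.
Fe apfu = 0.98519 × 2.03993 = 2.010.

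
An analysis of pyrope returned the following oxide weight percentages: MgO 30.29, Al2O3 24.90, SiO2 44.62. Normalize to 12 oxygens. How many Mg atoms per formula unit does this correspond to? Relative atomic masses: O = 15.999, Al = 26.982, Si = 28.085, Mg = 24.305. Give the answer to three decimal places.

3.037 Mg apfu

MgO (M=40.304): mol = 0.75154; Mg = 0.75154, O = 0.75154.
Al2O3 (M=101.961): mol = 0.24421; Al = 0.48842, O = 0.73263.
SiO2 (M=60.083): mol = 0.74264; Si = 0.74264, O = 1.48528.
ΣO = 2.96945; factor = 12/ΣO = 4.04115.
Mg apfu = 0.75154 × 4.04115 = 3.037.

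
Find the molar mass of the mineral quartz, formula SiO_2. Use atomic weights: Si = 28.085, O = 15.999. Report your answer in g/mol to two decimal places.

Si: 1 × 28.085 = 28.0850
O: 2 × 15.999 = 31.9980
Summing the contributions gives the formula mass.

60.08 g/mol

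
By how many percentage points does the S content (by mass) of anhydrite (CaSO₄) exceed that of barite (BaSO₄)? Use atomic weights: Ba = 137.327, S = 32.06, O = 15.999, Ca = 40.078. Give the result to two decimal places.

S in CaSO₄: molar mass 136.134 g/mol; 1×32.06 = 32.060 g → 23.55 wt%.
S in BaSO₄: molar mass 233.383 g/mol; 1×32.06 = 32.060 g → 13.74 wt%.
Difference = 23.55 − 13.74 = 9.81 percentage points.

9.81 percentage points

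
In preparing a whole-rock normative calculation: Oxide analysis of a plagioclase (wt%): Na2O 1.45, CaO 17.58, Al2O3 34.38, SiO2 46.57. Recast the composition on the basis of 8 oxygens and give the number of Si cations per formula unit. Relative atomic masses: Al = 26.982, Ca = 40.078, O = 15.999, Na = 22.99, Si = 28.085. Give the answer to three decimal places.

Na2O (M=61.979): mol = 0.02340; Na = 0.04680, O = 0.02340.
CaO (M=56.077): mol = 0.31350; Ca = 0.31350, O = 0.31350.
Al2O3 (M=101.961): mol = 0.33719; Al = 0.67438, O = 1.01157.
SiO2 (M=60.083): mol = 0.77509; Si = 0.77509, O = 1.55018.
ΣO = 2.89865; factor = 8/ΣO = 2.75991.
Si apfu = 0.77509 × 2.75991 = 2.139.

2.139 Si apfu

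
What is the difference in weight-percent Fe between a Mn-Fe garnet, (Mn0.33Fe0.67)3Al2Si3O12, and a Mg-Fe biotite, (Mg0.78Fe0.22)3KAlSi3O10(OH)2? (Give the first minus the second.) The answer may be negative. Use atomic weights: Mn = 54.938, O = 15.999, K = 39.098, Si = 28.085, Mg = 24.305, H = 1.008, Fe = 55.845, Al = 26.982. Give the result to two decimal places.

14.18 percentage points

First mineral: 112.248 g Fe in 496.844 g formula = 22.59 wt% Fe.
Second mineral: 36.858 g Fe in 438.070 g formula = 8.41 wt% Fe.
22.59% − 8.41% gives a difference of 14.18 percentage points.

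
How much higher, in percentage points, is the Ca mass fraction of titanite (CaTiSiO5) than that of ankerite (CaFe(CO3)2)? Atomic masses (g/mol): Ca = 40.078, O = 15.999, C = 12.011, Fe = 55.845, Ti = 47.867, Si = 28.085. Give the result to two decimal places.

First mineral: 40.078 g Ca in 196.025 g formula = 20.45 wt% Ca.
Second mineral: 40.078 g Ca in 215.939 g formula = 18.56 wt% Ca.
20.45% − 18.56% gives a difference of 1.89 percentage points.

1.89 percentage points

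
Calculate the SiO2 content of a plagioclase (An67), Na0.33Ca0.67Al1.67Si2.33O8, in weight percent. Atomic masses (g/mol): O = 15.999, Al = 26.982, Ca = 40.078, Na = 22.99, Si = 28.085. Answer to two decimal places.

51.29 wt%

M(Na0.33Ca0.67Al1.67Si2.33O8) = 272.929 g/mol; M(SiO2) = 60.083 g/mol.
Moles SiO2 per formula unit = 2.33 Si ÷ 1 = 2.3300.
SiO2 fraction = (2.3300 × 60.083) / 272.929 = 139.993/272.929 = 0.5129.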